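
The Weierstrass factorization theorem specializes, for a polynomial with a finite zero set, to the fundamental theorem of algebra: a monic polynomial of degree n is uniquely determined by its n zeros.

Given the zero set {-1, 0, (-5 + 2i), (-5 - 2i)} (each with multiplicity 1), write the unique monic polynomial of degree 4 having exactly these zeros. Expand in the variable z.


The polynomial is p(z) = ∏_{α ∈ S} (z − α), where S = {-1, 0, (-5 + 2i), (-5 - 2i)}.
Expanding the product yields: p(z) = z^4 + 11·z^3 + 39·z^2 + 29·z.
Note conjugate pairs combine to real quadratics: (z − (-5+2i))(z − (-5−2i)) = z² + 10z + 29.
The resulting polynomial has degree 4 and real coefficients as required.

p(z) = z^4 + 11·z^3 + 39·z^2 + 29·z.


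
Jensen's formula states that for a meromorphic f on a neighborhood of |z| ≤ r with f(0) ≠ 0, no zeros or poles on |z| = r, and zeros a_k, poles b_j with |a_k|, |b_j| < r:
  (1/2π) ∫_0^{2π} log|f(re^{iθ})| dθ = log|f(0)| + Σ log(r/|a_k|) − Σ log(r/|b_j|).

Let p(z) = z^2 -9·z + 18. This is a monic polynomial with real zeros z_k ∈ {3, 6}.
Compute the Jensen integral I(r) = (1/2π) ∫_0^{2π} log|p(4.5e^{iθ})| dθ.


Zeros: 3, 6; r = 4.5.
Inside |z| < r: 3. Outside (|z| ≥ r): 6.
p(0) = 18, so log|p(0)| = log(18) = 2.8904.
Apply Jensen: I(r) = log|p(0)| + Σ_k log(r/|z_k|), summed over zeros inside |z| < r.
  log(r/|z_k|) for z_k = 3: log(4.5/3) = 0.4055
  Outside zeros (6) contribute nothing to the Jensen sum.
Sum over inside zeros: 0.4055.
I(r) = log|p(0)| + (inside sum) = 2.8904 + 0.4055 = 3.2958.
Note: since some zeros are outside |z| ≤ r, the simplified n·log(r) form does NOT apply — only the inside zeros contribute.

I(r) ≈ 3.2958.


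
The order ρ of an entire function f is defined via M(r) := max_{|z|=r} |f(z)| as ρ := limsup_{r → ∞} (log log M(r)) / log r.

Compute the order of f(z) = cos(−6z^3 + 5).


Write cos(w) = (e^{iw} ± e^{−iw})/(2 or 2i), so |cos(w)| ≤ e^{|w|}. With w = −6z^3 + 5, |w| ≤ 6r^3 + 5 on |z|=r, giving M(r) ≤ e^{6r^3 + 5} and ρ ≤ 3. For the lower bound, choose z on |z|=r with -6z^3 purely imaginary of modulus 6r^3; then |cos(−6z^3 + 5)| grows like e^{6r^3}/2, so ρ ≥ 3. Hence ρ = 3.
Therefore ρ = 3.

Order ρ = 3.


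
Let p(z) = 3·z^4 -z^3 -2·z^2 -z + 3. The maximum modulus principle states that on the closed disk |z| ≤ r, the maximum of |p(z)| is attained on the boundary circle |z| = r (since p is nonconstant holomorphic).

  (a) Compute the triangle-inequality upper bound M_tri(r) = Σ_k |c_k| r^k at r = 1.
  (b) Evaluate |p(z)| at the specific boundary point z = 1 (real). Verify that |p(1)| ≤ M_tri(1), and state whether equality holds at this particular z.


Coefficients: c_0 = 3, c_1 = -1, c_2 = -2, c_3 = -1, c_4 = 3. Radius r = 1.
Part (a). Triangle bound: M_tri(r) = Σ_k |c_k| r^k
  = |3|·1^0 + |-1|·1^1 + |-2|·1^2 + |-1|·1^3 + |3|·1^4
  = 3 + 1 + 2 + 1 + 3 = 10.
This bounds M(r) := max_{|z|=r} |p(z)| from above; equality holds iff all terms c_k z^k can be made to align in phase at a single z on |z|=r.
Part (b). At z = 1 (real, on the circle |z| = r):
  p(1) = (3)·1^0 + (-1)·1^1 + (-2)·1^2 + (-1)·1^3 + (3)·1^4 = 2.
  |p(1)| = 2.
Check: |p(1)| = 2 ≤ 10 = M_tri(1). ✓ Equality does not hold at z = 1 (the coefficients have mixed signs, so the terms do not all align in phase there).

M_tri(1) = 10; |p(1)| = 2; equality at z=1: no.


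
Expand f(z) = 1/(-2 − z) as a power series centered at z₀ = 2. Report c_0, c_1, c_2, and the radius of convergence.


Let w = z − z₀, so z = z₀ + w.
Then -2 − z = -2 − (z₀ + w) = (-2 − z₀) − w = -4 − w.
f(z) = 1/(-4 − w) = (1/(-4)) · 1/(1 − w/(-4)) = Σ_{n≥0} w^n / (-4)^(n+1).
So c_n = 1/(-4)^(n+1):
  c_0 = 1/(-4)^1 = -1/4.
  c_1 = 1/(-4)^2 = 1/16.
  c_2 = 1/(-4)^3 = -1/64.
The series is valid for |w/d| < 1, i.e. |z − z₀| < |d|.
Radius of convergence: R = |-2 − z₀| = |-4| = 4 (distance from z₀ to the singularity z = -2).

c_0 = -1/4, c_1 = 1/16, c_2 = -1/64; R = 4.


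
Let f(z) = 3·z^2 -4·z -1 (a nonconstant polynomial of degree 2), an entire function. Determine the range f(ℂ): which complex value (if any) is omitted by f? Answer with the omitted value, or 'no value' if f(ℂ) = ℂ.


Little Picard bounds the complement of f(ℂ) to at most one point.
For every w ∈ ℂ, the equation p(z) − w = 0 is a nonconstant polynomial in z and hence has at least one root by the fundamental theorem of algebra. So p is surjective onto ℂ, omitting no value.

Omitted value: no value.


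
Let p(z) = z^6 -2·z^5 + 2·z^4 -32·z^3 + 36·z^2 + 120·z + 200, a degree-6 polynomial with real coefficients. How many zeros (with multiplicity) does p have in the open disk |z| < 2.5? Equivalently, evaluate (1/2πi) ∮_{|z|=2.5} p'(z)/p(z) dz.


The zeros of p are: (3 + 1i), (3 - 1i), (-1 + 3i), (-1 - 3i), (-1 + 1i), (-1 - 1i).
Their magnitudes are: 3.162, 3.162, 3.162, 3.162, 1.414, 1.414.
Zeros with |z| < R = 2.5: (-1 + 1i), (-1 - 1i).
Count = 2.
By the argument principle, (1/2πi) ∮_{|z|=R} p'(z)/p(z) dz equals exactly this count.

Number of zeros inside |z| < 2.5: 2.


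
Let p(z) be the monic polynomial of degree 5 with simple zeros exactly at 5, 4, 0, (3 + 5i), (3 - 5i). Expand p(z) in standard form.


The polynomial is p(z) = ∏_{α ∈ S} (z − α), where S = {5, 4, 0, (3 + 5i), (3 - 5i)}.
Expanding the product yields: p(z) = z^5 -15·z^4 + 108·z^3 -426·z^2 + 680·z.
Note conjugate pairs combine to real quadratics: (z − (3+5i))(z − (3−5i)) = z² − 6z + 34.
The resulting polynomial has degree 5 and real coefficients as required.

p(z) = z^5 -15·z^4 + 108·z^3 -426·z^2 + 680·z.


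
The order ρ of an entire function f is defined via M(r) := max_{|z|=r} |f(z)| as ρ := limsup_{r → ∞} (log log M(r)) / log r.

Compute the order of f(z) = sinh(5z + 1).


sinh(w) is a linear combination of e^{iw} and e^{−iw} (or e^w, e^{−w} in the hyperbolic case), so |sinh(w)| ≤ e^{|w|}. With w = 5z + 1, |w| ≤ 5|z| + 1 = 5r + 1 on |z| = r, giving M(r) ≤ e^{5r + 1}, so ρ ≤ 1. On a suitable ray (z = it for sin/cos; z = t for sinh/cosh, t real → ∞), |sinh(5z + 1)| grows like e^{5|t|}/2, so ρ ≥ 1. Hence ρ = 1.
Therefore ρ = 1.

Order ρ = 1.


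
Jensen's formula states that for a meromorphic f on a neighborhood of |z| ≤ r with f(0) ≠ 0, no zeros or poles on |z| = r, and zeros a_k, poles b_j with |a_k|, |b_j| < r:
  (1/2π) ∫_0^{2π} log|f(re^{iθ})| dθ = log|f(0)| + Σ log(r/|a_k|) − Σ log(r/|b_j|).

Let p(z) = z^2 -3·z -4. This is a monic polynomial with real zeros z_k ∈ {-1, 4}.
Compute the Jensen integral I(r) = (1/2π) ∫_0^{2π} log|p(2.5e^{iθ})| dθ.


Zeros: -1, 4; r = 2.5.
Inside |z| < r: -1. Outside (|z| ≥ r): 4.
p(0) = -4, so log|p(0)| = log(4) = 1.3863.
Apply Jensen: I(r) = log|p(0)| + Σ_k log(r/|z_k|), summed over zeros inside |z| < r.
  log(r/|z_k|) for z_k = -1: log(2.5/1) = 0.9163
  Outside zeros (4) contribute nothing to the Jensen sum.
Sum over inside zeros: 0.9163.
I(r) = log|p(0)| + (inside sum) = 1.3863 + 0.9163 = 2.3026.
Note: since some zeros are outside |z| ≤ r, the simplified n·log(r) form does NOT apply — only the inside zeros contribute.

I(r) ≈ 2.3026.


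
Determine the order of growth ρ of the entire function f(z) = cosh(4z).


cosh(w) is a linear combination of e^{iw} and e^{−iw} (or e^w, e^{−w} in the hyperbolic case), so |cosh(w)| ≤ e^{|w|}. With w = 4z, |w| ≤ 4|z| + 0 = 4r + 0 on |z| = r, giving M(r) ≤ e^{4r + 0}, so ρ ≤ 1. On a suitable ray (z = it for sin/cos; z = t for sinh/cosh, t real → ∞), |cosh(4z)| grows like e^{4|t|}/2, so ρ ≥ 1. Hence ρ = 1.
Therefore ρ = 1.

Order ρ = 1.


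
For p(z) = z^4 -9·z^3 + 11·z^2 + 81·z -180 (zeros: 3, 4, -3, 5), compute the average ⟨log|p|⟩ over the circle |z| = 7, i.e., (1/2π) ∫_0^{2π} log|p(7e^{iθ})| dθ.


Zeros: -3, 3, 4, 5; r = 7.
Inside |z| < r: -3, 3, 4, 5. Outside (|z| ≥ r): ∅.
p(0) = -180, so log|p(0)| = log(180) = 5.1930.
Apply Jensen: I(r) = log|p(0)| + Σ_k log(r/|z_k|), summed over zeros inside |z| < r.
  log(r/|z_k|) for z_k = 3: log(7/3) = 0.8473
  log(r/|z_k|) for z_k = 4: log(7/4) = 0.5596
  log(r/|z_k|) for z_k = -3: log(7/3) = 0.8473
  log(r/|z_k|) for z_k = 5: log(7/5) = 0.3365
Sum over inside zeros: 2.5907.
I(r) = log|p(0)| + (inside sum) = 5.1930 + 2.5907 = 7.7836.
Closed form (all zeros inside, monic): I(r) = n·log(r) = 4·log(7) = 7.7836. ✓

I(r) ≈ 7.7836.


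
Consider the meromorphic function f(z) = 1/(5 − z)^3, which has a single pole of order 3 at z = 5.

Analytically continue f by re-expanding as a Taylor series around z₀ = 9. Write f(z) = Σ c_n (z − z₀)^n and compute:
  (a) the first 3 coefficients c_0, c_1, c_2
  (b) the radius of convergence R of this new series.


Let w = z − z₀, so z = z₀ + w.
Then 5 − z = 5 − (z₀ + w) = (5 − z₀) − w = -4 − w.
f(z) = 1/(-4 − w)^3 = (1/(-4)^3) · (1 − w/(-4))^{−3}.
By the binomial series (1−u)^{−3} = Σ_{n≥0} C(n+2, 2) u^n for |u|<1, with u = w/(-4):
  c_n = C(n+2, 2) / (-4)^(n+3).
  c_0 = 1/(-4)^3 = -1/64.
  c_1 = 3/(-4)^4 = 3/256.
  c_2 = 6/(-4)^5 = -3/512.
The series is valid for |w/d| < 1, i.e. |z − z₀| < |d|.
Radius of convergence: R = |5 − z₀| = |-4| = 4 (distance from z₀ to the singularity z = 5).

c_0 = -1/64, c_1 = 3/256, c_2 = -3/512; R = 4.


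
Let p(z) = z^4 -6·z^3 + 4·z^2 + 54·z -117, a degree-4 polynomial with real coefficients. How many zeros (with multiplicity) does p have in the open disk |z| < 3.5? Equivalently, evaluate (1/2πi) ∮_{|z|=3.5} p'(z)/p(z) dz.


The zeros of p are: -3, (3 + 2i), (3 - 2i), 3.
Their magnitudes are: 3, 3.606, 3.606, 3.
Zeros with |z| < R = 3.5: -3, 3.
Count = 2.
By the argument principle, (1/2πi) ∮_{|z|=R} p'(z)/p(z) dz equals exactly this count.

Number of zeros inside |z| < 3.5: 2.


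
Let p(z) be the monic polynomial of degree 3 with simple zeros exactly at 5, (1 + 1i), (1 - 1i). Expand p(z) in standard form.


The polynomial is p(z) = ∏_{α ∈ S} (z − α), where S = {5, (1 + 1i), (1 - 1i)}.
Expanding the product yields: p(z) = z^3 -7·z^2 + 12·z -10.
Note conjugate pairs combine to real quadratics: (z − (1+1i))(z − (1−1i)) = z² − 2z + 2.
The resulting polynomial has degree 3 and real coefficients as required.

p(z) = z^3 -7·z^2 + 12·z -10.


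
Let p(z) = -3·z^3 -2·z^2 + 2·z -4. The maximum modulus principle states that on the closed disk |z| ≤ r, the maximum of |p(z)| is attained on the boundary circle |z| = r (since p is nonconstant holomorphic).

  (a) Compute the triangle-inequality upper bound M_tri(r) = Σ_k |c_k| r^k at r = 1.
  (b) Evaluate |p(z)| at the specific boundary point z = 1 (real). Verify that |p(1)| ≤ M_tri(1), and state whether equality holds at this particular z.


Coefficients: c_0 = -4, c_1 = 2, c_2 = -2, c_3 = -3. Radius r = 1.
Part (a). Triangle bound: M_tri(r) = Σ_k |c_k| r^k
  = |-4|·1^0 + |2|·1^1 + |-2|·1^2 + |-3|·1^3
  = 4 + 2 + 2 + 3 = 11.
This bounds M(r) := max_{|z|=r} |p(z)| from above; equality holds iff all terms c_k z^k can be made to align in phase at a single z on |z|=r.
Part (b). At z = 1 (real, on the circle |z| = r):
  p(1) = (-4)·1^0 + (2)·1^1 + (-2)·1^2 + (-3)·1^3 = -7.
  |p(1)| = 7.
Check: |p(1)| = 7 ≤ 11 = M_tri(1). ✓ Equality does not hold at z = 1 (the coefficients have mixed signs, so the terms do not all align in phase there).

M_tri(1) = 11; |p(1)| = 7; equality at z=1: no.


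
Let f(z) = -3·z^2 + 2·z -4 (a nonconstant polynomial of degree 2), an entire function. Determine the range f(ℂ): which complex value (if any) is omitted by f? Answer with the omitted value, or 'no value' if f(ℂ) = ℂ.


Little Picard bounds the complement of f(ℂ) to at most one point.
For every w ∈ ℂ, the equation p(z) − w = 0 is a nonconstant polynomial in z and hence has at least one root by the fundamental theorem of algebra. So p is surjective onto ℂ, omitting no value.

Omitted value: no value.


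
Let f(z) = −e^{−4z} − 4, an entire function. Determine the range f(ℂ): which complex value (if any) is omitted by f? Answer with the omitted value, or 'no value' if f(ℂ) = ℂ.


Little Picard bounds the complement of f(ℂ) to at most one point.
e^{−4z} is never zero on ℂ, so -1·e^{−4z} takes every value in ℂ ∖ {0}. Adding -4 shifts the range to ℂ ∖ {-4}. Thus f omits exactly the value -4.

Omitted value: -4.


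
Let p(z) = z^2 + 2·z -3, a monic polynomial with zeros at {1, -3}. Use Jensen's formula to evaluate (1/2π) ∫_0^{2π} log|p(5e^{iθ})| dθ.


Zeros: -3, 1; r = 5.
Inside |z| < r: -3, 1. Outside (|z| ≥ r): ∅.
p(0) = -3, so log|p(0)| = log(3) = 1.0986.
Apply Jensen: I(r) = log|p(0)| + Σ_k log(r/|z_k|), summed over zeros inside |z| < r.
  log(r/|z_k|) for z_k = 1: log(5/1) = 1.6094
  log(r/|z_k|) for z_k = -3: log(5/3) = 0.5108
Sum over inside zeros: 2.1203.
I(r) = log|p(0)| + (inside sum) = 1.0986 + 2.1203 = 3.2189.
Closed form (all zeros inside, monic): I(r) = n·log(r) = 2·log(5) = 3.2189. ✓

I(r) ≈ 3.2189.


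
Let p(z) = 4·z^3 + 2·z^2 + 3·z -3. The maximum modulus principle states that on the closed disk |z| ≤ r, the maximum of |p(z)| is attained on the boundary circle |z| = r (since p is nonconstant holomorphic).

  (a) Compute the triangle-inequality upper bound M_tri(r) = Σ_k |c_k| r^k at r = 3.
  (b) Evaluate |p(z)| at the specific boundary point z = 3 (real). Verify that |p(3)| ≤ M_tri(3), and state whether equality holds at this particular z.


Coefficients: c_0 = -3, c_1 = 3, c_2 = 2, c_3 = 4. Radius r = 3.
Part (a). Triangle bound: M_tri(r) = Σ_k |c_k| r^k
  = |-3|·3^0 + |3|·3^1 + |2|·3^2 + |4|·3^3
  = 3 + 9 + 18 + 108 = 138.
This bounds M(r) := max_{|z|=r} |p(z)| from above; equality holds iff all terms c_k z^k can be made to align in phase at a single z on |z|=r.
Part (b). At z = 3 (real, on the circle |z| = r):
  p(3) = (-3)·3^0 + (3)·3^1 + (2)·3^2 + (4)·3^3 = 132.
  |p(3)| = 132.
Check: |p(3)| = 132 ≤ 138 = M_tri(3). ✓ Equality does not hold at z = 3 (the coefficients have mixed signs, so the terms do not all align in phase there).

M_tri(3) = 138; |p(3)| = 132; equality at z=3: no.


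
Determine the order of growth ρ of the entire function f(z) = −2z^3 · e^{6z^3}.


M(r) = max_{|z|=r} |-2|·|z|^3·|e^{6z^3}| = 2·r^3 · e^{6r^3} (the factors attain their maxima compatibly on |z|=r). Then log M(r) = log 2 + 3·log r + 6r^3, dominated by the last term, so log log M(r) ~ 3·log r. The polynomial factor -2z^3 contributes only a log r term and does not affect the order. ρ = 3.
Therefore ρ = 3.

Order ρ = 3.


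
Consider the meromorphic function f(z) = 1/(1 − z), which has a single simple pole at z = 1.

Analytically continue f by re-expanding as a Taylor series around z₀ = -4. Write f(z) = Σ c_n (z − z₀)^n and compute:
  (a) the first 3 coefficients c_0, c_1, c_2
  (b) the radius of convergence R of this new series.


Let w = z − z₀, so z = z₀ + w.
Then 1 − z = 1 − (z₀ + w) = (1 − z₀) − w = 5 − w.
f(z) = 1/(5 − w) = (1/(5)) · 1/(1 − w/(5)) = Σ_{n≥0} w^n / (5)^(n+1).
So c_n = 1/(5)^(n+1):
  c_0 = 1/(5)^1 = 1/5.
  c_1 = 1/(5)^2 = 1/25.
  c_2 = 1/(5)^3 = 1/125.
The series is valid for |w/d| < 1, i.e. |z − z₀| < |d|.
Radius of convergence: R = |1 − z₀| = |5| = 5 (distance from z₀ to the singularity z = 1).

c_0 = 1/5, c_1 = 1/25, c_2 = 1/125; R = 5.


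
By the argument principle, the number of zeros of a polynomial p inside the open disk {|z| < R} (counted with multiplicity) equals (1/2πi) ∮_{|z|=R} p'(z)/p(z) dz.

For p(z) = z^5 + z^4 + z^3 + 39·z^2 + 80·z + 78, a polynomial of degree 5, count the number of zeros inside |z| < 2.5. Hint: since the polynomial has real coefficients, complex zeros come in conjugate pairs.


The zeros of p are: (2 + 3i), (2 - 3i), -3, (-1 + 1i), (-1 - 1i).
Their magnitudes are: 3.606, 3.606, 3, 1.414, 1.414.
Zeros with |z| < R = 2.5: (-1 + 1i), (-1 - 1i).
Count = 2.
By the argument principle, (1/2πi) ∮_{|z|=R} p'(z)/p(z) dz equals exactly this count.

Number of zeros inside |z| < 2.5: 2.


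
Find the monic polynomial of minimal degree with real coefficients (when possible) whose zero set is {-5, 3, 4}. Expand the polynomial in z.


The polynomial is p(z) = ∏_{α ∈ S} (z − α), where S = {-5, 3, 4}.
Expanding the product yields: p(z) = z^3 -2·z^2 -23·z + 60.
The resulting polynomial has degree 3 and real coefficients as required.

p(z) = z^3 -2·z^2 -23·z + 60.


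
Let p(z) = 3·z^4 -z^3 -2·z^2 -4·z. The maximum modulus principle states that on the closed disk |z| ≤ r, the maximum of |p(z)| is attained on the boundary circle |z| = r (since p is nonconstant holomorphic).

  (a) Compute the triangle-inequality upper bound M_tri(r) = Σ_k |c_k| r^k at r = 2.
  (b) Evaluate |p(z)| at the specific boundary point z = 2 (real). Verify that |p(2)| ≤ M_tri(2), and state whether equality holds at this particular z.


Coefficients: c_0 = 0, c_1 = -4, c_2 = -2, c_3 = -1, c_4 = 3. Radius r = 2.
Part (a). Triangle bound: M_tri(r) = Σ_k |c_k| r^k
  = |0|·2^0 + |-4|·2^1 + |-2|·2^2 + |-1|·2^3 + |3|·2^4
  = 0 + 8 + 8 + 8 + 48 = 72.
This bounds M(r) := max_{|z|=r} |p(z)| from above; equality holds iff all terms c_k z^k can be made to align in phase at a single z on |z|=r.
Part (b). At z = 2 (real, on the circle |z| = r):
  p(2) = (0)·2^0 + (-4)·2^1 + (-2)·2^2 + (-1)·2^3 + (3)·2^4 = 24.
  |p(2)| = 24.
Check: |p(2)| = 24 ≤ 72 = M_tri(2). ✓ Equality does not hold at z = 2 (the coefficients have mixed signs, so the terms do not all align in phase there).

M_tri(2) = 72; |p(2)| = 24; equality at z=2: no.


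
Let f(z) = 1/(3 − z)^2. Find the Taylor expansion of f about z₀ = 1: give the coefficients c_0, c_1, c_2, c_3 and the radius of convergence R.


Let w = z − z₀, so z = z₀ + w.
Then 3 − z = 3 − (z₀ + w) = (3 − z₀) − w = 2 − w.
f(z) = 1/(2 − w)^2 = (1/(2)^2) · (1 − w/(2))^{−2}.
By the binomial series (1−u)^{−2} = Σ_{n≥0} C(n+1, 1) u^n for |u|<1, with u = w/(2):
  c_n = C(n+1, 1) / (2)^(n+2).
  c_0 = 1/(2)^2 = 1/4.
  c_1 = 2/(2)^3 = 1/4.
  c_2 = 3/(2)^4 = 3/16.
  c_3 = 4/(2)^5 = 1/8.
The series is valid for |w/d| < 1, i.e. |z − z₀| < |d|.
Radius of convergence: R = |3 − z₀| = |2| = 2 (distance from z₀ to the singularity z = 3).

c_0 = 1/4, c_1 = 1/4, c_2 = 3/16, c_3 = 1/8; R = 2.


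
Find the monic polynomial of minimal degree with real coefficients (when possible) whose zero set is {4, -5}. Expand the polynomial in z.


The polynomial is p(z) = ∏_{α ∈ S} (z − α), where S = {4, -5}.
Expanding the product yields: p(z) = z^2 + z -20.
The resulting polynomial has degree 2 and real coefficients as required.

p(z) = z^2 + z -20.


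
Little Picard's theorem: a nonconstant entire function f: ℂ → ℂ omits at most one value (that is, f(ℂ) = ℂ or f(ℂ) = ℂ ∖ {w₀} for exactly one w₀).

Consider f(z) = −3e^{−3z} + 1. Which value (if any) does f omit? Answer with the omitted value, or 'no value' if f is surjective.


Little Picard bounds the complement of f(ℂ) to at most one point.
e^{−3z} is never zero on ℂ, so -3·e^{−3z} takes every value in ℂ ∖ {0}. Adding 1 shifts the range to ℂ ∖ {1}. Thus f omits exactly the value 1.

Omitted value: 1.


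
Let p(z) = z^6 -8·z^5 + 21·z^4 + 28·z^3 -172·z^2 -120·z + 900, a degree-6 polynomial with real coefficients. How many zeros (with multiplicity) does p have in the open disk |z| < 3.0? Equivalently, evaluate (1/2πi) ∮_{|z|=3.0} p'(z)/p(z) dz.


The zeros of p are: (-2 + 1i), (-2 - 1i), (3 + 1i), (3 - 1i), (3 + 3i), (3 - 3i).
Their magnitudes are: 2.236, 2.236, 3.162, 3.162, 4.243, 4.243.
Zeros with |z| < R = 3.0: (-2 + 1i), (-2 - 1i).
Count = 2.
By the argument principle, (1/2πi) ∮_{|z|=R} p'(z)/p(z) dz equals exactly this count.

Number of zeros inside |z| < 3.0: 2.


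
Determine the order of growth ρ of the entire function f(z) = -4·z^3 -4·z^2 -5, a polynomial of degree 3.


|f(z)| ≤ Σ|c_k|·r^k = O(r^3) as r → ∞. Polynomial growth is O(e^{r^ε}) for every ε > 0 (since r^3/e^{r^ε} → 0), so ρ ≤ ε for all ε > 0, i.e. ρ = 0. Every nonconstant polynomial has order 0.
Therefore ρ = 0.

Order ρ = 0.


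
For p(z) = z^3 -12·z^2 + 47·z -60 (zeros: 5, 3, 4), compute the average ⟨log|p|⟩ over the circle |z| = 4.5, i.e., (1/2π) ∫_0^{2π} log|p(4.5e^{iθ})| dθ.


Zeros: 3, 4, 5; r = 4.5.
Inside |z| < r: 3, 4. Outside (|z| ≥ r): 5.
p(0) = -60, so log|p(0)| = log(60) = 4.0943.
Apply Jensen: I(r) = log|p(0)| + Σ_k log(r/|z_k|), summed over zeros inside |z| < r.
  log(r/|z_k|) for z_k = 3: log(4.5/3) = 0.4055
  log(r/|z_k|) for z_k = 4: log(4.5/4) = 0.1178
  Outside zeros (5) contribute nothing to the Jensen sum.
Sum over inside zeros: 0.5232.
I(r) = log|p(0)| + (inside sum) = 4.0943 + 0.5232 = 4.6176.
Note: since some zeros are outside |z| ≤ r, the simplified n·log(r) form does NOT apply — only the inside zeros contribute.

I(r) ≈ 4.6176.


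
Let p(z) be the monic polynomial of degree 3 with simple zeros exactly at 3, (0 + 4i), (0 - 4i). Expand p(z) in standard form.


The polynomial is p(z) = ∏_{α ∈ S} (z − α), where S = {3, (0 + 4i), (0 - 4i)}.
Expanding the product yields: p(z) = z^3 -3·z^2 + 16·z -48.
Note conjugate pairs combine to real quadratics: (z − (0+4i))(z − (0−4i)) = z² + 16.
The resulting polynomial has degree 3 and real coefficients as required.

p(z) = z^3 -3·z^2 + 16·z -48.


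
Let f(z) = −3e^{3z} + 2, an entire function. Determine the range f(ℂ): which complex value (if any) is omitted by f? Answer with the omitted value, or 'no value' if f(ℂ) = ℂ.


Little Picard bounds the complement of f(ℂ) to at most one point.
e^{3z} is never zero on ℂ, so -3·e^{3z} takes every value in ℂ ∖ {0}. Adding 2 shifts the range to ℂ ∖ {2}. Thus f omits exactly the value 2.

Omitted value: 2.


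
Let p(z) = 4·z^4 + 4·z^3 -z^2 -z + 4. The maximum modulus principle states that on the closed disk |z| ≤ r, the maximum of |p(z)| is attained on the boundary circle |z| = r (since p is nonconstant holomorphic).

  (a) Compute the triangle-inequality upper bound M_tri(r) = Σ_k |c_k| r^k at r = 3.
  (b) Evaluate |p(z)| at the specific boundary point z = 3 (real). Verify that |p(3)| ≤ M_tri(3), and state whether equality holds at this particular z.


Coefficients: c_0 = 4, c_1 = -1, c_2 = -1, c_3 = 4, c_4 = 4. Radius r = 3.
Part (a). Triangle bound: M_tri(r) = Σ_k |c_k| r^k
  = |4|·3^0 + |-1|·3^1 + |-1|·3^2 + |4|·3^3 + |4|·3^4
  = 4 + 3 + 9 + 108 + 324 = 448.
This bounds M(r) := max_{|z|=r} |p(z)| from above; equality holds iff all terms c_k z^k can be made to align in phase at a single z on |z|=r.
Part (b). At z = 3 (real, on the circle |z| = r):
  p(3) = (4)·3^0 + (-1)·3^1 + (-1)·3^2 + (4)·3^3 + (4)·3^4 = 424.
  |p(3)| = 424.
Check: |p(3)| = 424 ≤ 448 = M_tri(3). ✓ Equality does not hold at z = 3 (the coefficients have mixed signs, so the terms do not all align in phase there).

M_tri(3) = 448; |p(3)| = 424; equality at z=3: no.


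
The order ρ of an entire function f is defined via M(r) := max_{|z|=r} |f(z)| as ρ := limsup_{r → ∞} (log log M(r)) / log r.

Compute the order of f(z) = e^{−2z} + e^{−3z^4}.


Each summand is entire of order 1 and 4 respectively (as in the single-exponential case). The order of a sum is at most the max of the orders, so ρ ≤ 4. For the lower bound: on |z|=r choose arg z so that -3z^4 is real positive; then |e^{-3z^4}| = e^{3r^4} while |e^{-2z}| ≤ e^{2r^1} = o(e^{3r^4}). So |f| ≥ e^{3r^4}(1 − o(1)) and ρ ≥ 4. Hence ρ = max(1, 4) = 4.
Therefore ρ = 4.

Order ρ = 4.


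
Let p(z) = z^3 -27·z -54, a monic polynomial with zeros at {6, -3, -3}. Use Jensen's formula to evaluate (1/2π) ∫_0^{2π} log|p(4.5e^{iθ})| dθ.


Zeros: -3, -3, 6; r = 4.5.
Inside |z| < r: -3, -3. Outside (|z| ≥ r): 6.
p(0) = -54, so log|p(0)| = log(54) = 3.9890.
Apply Jensen: I(r) = log|p(0)| + Σ_k log(r/|z_k|), summed over zeros inside |z| < r.
  log(r/|z_k|) for z_k = -3: log(4.5/3) = 0.4055
  log(r/|z_k|) for z_k = -3: log(4.5/3) = 0.4055
  Outside zeros (6) contribute nothing to the Jensen sum.
Sum over inside zeros: 0.8109.
I(r) = log|p(0)| + (inside sum) = 3.9890 + 0.8109 = 4.7999.
Note: since some zeros are outside |z| ≤ r, the simplified n·log(r) form does NOT apply — only the inside zeros contribute.

I(r) ≈ 4.7999.


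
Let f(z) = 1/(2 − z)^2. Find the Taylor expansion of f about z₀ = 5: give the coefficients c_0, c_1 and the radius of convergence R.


Let w = z − z₀, so z = z₀ + w.
Then 2 − z = 2 − (z₀ + w) = (2 − z₀) − w = -3 − w.
f(z) = 1/(-3 − w)^2 = (1/(-3)^2) · (1 − w/(-3))^{−2}.
By the binomial series (1−u)^{−2} = Σ_{n≥0} C(n+1, 1) u^n for |u|<1, with u = w/(-3):
  c_n = C(n+1, 1) / (-3)^(n+2).
  c_0 = 1/(-3)^2 = 1/9.
  c_1 = 2/(-3)^3 = -2/27.
The series is valid for |w/d| < 1, i.e. |z − z₀| < |d|.
Radius of convergence: R = |2 − z₀| = |-3| = 3 (distance from z₀ to the singularity z = 2).

c_0 = 1/9, c_1 = -2/27; R = 3.


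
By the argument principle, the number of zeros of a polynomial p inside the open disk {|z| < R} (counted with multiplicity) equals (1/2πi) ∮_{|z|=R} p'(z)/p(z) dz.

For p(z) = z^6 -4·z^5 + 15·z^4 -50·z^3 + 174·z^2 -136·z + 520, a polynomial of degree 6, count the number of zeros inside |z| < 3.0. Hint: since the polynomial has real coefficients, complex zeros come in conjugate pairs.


The zeros of p are: (3 + 2i), (3 - 2i), (0 + 2i), (0 - 2i), (-1 + 3i), (-1 - 3i).
Their magnitudes are: 3.606, 3.606, 2, 2, 3.162, 3.162.
Zeros with |z| < R = 3.0: (0 + 2i), (0 - 2i).
Count = 2.
By the argument principle, (1/2πi) ∮_{|z|=R} p'(z)/p(z) dz equals exactly this count.

Number of zeros inside |z| < 3.0: 2.


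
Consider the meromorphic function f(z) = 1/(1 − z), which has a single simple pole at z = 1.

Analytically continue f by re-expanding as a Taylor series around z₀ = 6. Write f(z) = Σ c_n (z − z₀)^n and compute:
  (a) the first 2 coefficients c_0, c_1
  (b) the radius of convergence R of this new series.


Let w = z − z₀, so z = z₀ + w.
Then 1 − z = 1 − (z₀ + w) = (1 − z₀) − w = -5 − w.
f(z) = 1/(-5 − w) = (1/(-5)) · 1/(1 − w/(-5)) = Σ_{n≥0} w^n / (-5)^(n+1).
So c_n = 1/(-5)^(n+1):
  c_0 = 1/(-5)^1 = -1/5.
  c_1 = 1/(-5)^2 = 1/25.
The series is valid for |w/d| < 1, i.e. |z − z₀| < |d|.
Radius of convergence: R = |1 − z₀| = |-5| = 5 (distance from z₀ to the singularity z = 1).

c_0 = -1/5, c_1 = 1/25; R = 5.


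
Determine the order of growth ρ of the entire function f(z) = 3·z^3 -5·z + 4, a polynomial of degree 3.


|f(z)| ≤ Σ|c_k|·r^k = O(r^3) as r → ∞. Polynomial growth is O(e^{r^ε}) for every ε > 0 (since r^3/e^{r^ε} → 0), so ρ ≤ ε for all ε > 0, i.e. ρ = 0. Every nonconstant polynomial has order 0.
Therefore ρ = 0.

Order ρ = 0.


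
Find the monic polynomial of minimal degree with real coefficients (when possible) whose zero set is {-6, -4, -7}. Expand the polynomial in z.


The polynomial is p(z) = ∏_{α ∈ S} (z − α), where S = {-6, -4, -7}.
Expanding the product yields: p(z) = z^3 + 17·z^2 + 94·z + 168.
The resulting polynomial has degree 3 and real coefficients as required.

p(z) = z^3 + 17·z^2 + 94·z + 168.


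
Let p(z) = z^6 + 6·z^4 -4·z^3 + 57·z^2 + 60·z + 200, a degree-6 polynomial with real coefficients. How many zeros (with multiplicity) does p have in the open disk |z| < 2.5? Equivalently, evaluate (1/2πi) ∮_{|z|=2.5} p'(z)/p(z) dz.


The zeros of p are: (-1 + 2i), (-1 - 2i), (2 + 2i), (2 - 2i), (-1 + 2i), (-1 - 2i).
Their magnitudes are: 2.236, 2.236, 2.828, 2.828, 2.236, 2.236.
Zeros with |z| < R = 2.5: (-1 + 2i), (-1 - 2i), (-1 + 2i), (-1 - 2i).
Count = 4.
By the argument principle, (1/2πi) ∮_{|z|=R} p'(z)/p(z) dz equals exactly this count.

Number of zeros inside |z| < 2.5: 4.


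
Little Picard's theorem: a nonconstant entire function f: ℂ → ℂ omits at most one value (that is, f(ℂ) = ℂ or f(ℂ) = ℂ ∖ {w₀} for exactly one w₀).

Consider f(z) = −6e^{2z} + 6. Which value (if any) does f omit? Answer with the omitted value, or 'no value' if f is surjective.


Little Picard bounds the complement of f(ℂ) to at most one point.
e^{2z} is never zero on ℂ, so -6·e^{2z} takes every value in ℂ ∖ {0}. Adding 6 shifts the range to ℂ ∖ {6}. Thus f omits exactly the value 6.

Omitted value: 6.


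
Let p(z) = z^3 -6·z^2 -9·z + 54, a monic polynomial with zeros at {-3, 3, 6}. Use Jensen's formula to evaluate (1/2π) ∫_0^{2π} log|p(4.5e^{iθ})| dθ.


Zeros: -3, 3, 6; r = 4.5.
Inside |z| < r: -3, 3. Outside (|z| ≥ r): 6.
p(0) = 54, so log|p(0)| = log(54) = 3.9890.
Apply Jensen: I(r) = log|p(0)| + Σ_k log(r/|z_k|), summed over zeros inside |z| < r.
  log(r/|z_k|) for z_k = -3: log(4.5/3) = 0.4055
  log(r/|z_k|) for z_k = 3: log(4.5/3) = 0.4055
  Outside zeros (6) contribute nothing to the Jensen sum.
Sum over inside zeros: 0.8109.
I(r) = log|p(0)| + (inside sum) = 3.9890 + 0.8109 = 4.7999.
Note: since some zeros are outside |z| ≤ r, the simplified n·log(r) form does NOT apply — only the inside zeros contribute.

I(r) ≈ 4.7999.


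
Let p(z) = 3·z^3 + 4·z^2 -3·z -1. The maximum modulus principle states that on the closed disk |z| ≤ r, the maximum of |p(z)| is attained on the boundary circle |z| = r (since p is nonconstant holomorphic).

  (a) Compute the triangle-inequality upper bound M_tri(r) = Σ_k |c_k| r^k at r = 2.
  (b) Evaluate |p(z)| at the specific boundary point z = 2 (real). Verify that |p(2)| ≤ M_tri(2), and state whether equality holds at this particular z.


Coefficients: c_0 = -1, c_1 = -3, c_2 = 4, c_3 = 3. Radius r = 2.
Part (a). Triangle bound: M_tri(r) = Σ_k |c_k| r^k
  = |-1|·2^0 + |-3|·2^1 + |4|·2^2 + |3|·2^3
  = 1 + 6 + 16 + 24 = 47.
This bounds M(r) := max_{|z|=r} |p(z)| from above; equality holds iff all terms c_k z^k can be made to align in phase at a single z on |z|=r.
Part (b). At z = 2 (real, on the circle |z| = r):
  p(2) = (-1)·2^0 + (-3)·2^1 + (4)·2^2 + (3)·2^3 = 33.
  |p(2)| = 33.
Check: |p(2)| = 33 ≤ 47 = M_tri(2). ✓ Equality does not hold at z = 2 (the coefficients have mixed signs, so the terms do not all align in phase there).

M_tri(2) = 47; |p(2)| = 33; equality at z=2: no.


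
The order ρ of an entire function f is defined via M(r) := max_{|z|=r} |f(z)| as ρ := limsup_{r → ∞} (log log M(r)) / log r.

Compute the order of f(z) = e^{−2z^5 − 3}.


|e^{−2z^5 − 3}| = e^{Re(-2·z^5) + -3} ≤ e^{2|z|^5 + -3} = e^{2r^5 + -3} on |z| = r, so ρ ≤ 5. Choosing z on |z|=r so that -2·z^5 is real positive (always possible by picking arg z appropriately) gives |f(z)| = e^{2r^5 + -3}, matching the bound. The additive constant -3 does not affect log log M(r) ~ 5·log r. Hence ρ = 5.
Therefore ρ = 5.

Order ρ = 5.


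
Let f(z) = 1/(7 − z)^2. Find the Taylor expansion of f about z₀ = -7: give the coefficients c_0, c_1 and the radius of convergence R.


Let w = z − z₀, so z = z₀ + w.
Then 7 − z = 7 − (z₀ + w) = (7 − z₀) − w = 14 − w.
f(z) = 1/(14 − w)^2 = (1/(14)^2) · (1 − w/(14))^{−2}.
By the binomial series (1−u)^{−2} = Σ_{n≥0} C(n+1, 1) u^n for |u|<1, with u = w/(14):
  c_n = C(n+1, 1) / (14)^(n+2).
  c_0 = 1/(14)^2 = 1/196.
  c_1 = 2/(14)^3 = 1/1372.
The series is valid for |w/d| < 1, i.e. |z − z₀| < |d|.
Radius of convergence: R = |7 − z₀| = |14| = 14 (distance from z₀ to the singularity z = 7).

c_0 = 1/196, c_1 = 1/1372; R = 14.


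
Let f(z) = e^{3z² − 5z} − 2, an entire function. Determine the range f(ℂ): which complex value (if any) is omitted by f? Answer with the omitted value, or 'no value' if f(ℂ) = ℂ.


Little Picard bounds the complement of f(ℂ) to at most one point.
The exponent g(z) = 3z² − 5z is a nonconstant polynomial, hence surjective onto ℂ. So e^{g(z)} takes every value in {e^w : w ∈ ℂ} = ℂ ∖ {0}. Adding -2 shifts the range to ℂ ∖ {-2}. f omits exactly -2.

Omitted value: -2.


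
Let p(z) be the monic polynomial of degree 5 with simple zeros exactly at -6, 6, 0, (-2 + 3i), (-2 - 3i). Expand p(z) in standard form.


The polynomial is p(z) = ∏_{α ∈ S} (z − α), where S = {-6, 6, 0, (-2 + 3i), (-2 - 3i)}.
Expanding the product yields: p(z) = z^5 + 4·z^4 -23·z^3 -144·z^2 -468·z.
Note conjugate pairs combine to real quadratics: (z − (-2+3i))(z − (-2−3i)) = z² + 4z + 13.
The resulting polynomial has degree 5 and real coefficients as required.

p(z) = z^5 + 4·z^4 -23·z^3 -144·z^2 -468·z.


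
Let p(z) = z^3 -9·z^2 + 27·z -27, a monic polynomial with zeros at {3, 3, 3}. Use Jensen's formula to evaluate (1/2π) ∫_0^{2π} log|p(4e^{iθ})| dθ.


Zeros: 3, 3, 3; r = 4.
Inside |z| < r: 3, 3, 3. Outside (|z| ≥ r): ∅.
p(0) = -27, so log|p(0)| = log(27) = 3.2958.
Apply Jensen: I(r) = log|p(0)| + Σ_k log(r/|z_k|), summed over zeros inside |z| < r.
  log(r/|z_k|) for z_k = 3: log(4/3) = 0.2877
  log(r/|z_k|) for z_k = 3: log(4/3) = 0.2877
  log(r/|z_k|) for z_k = 3: log(4/3) = 0.2877
Sum over inside zeros: 0.8630.
I(r) = log|p(0)| + (inside sum) = 3.2958 + 0.8630 = 4.1589.
Closed form (all zeros inside, monic): I(r) = n·log(r) = 3·log(4) = 4.1589. ✓

I(r) ≈ 4.1589.


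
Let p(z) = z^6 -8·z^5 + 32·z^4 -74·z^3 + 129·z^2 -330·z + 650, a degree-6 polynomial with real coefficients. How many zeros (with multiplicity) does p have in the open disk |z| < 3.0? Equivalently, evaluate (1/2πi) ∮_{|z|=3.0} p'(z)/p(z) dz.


The zeros of p are: (-1 + 2i), (-1 - 2i), (3 + 1i), (3 - 1i), (2 + 3i), (2 - 3i).
Their magnitudes are: 2.236, 2.236, 3.162, 3.162, 3.606, 3.606.
Zeros with |z| < R = 3.0: (-1 + 2i), (-1 - 2i).
Count = 2.
By the argument principle, (1/2πi) ∮_{|z|=R} p'(z)/p(z) dz equals exactly this count.

Number of zeros inside |z| < 3.0: 2.


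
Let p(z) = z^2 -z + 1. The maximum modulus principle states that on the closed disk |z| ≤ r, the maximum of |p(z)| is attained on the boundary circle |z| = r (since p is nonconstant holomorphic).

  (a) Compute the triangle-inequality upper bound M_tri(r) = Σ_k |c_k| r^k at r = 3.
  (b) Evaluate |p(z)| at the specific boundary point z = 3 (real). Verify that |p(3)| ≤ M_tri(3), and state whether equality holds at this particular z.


Coefficients: c_0 = 1, c_1 = -1, c_2 = 1. Radius r = 3.
Part (a). Triangle bound: M_tri(r) = Σ_k |c_k| r^k
  = |1|·3^0 + |-1|·3^1 + |1|·3^2
  = 1 + 3 + 9 = 13.
This bounds M(r) := max_{|z|=r} |p(z)| from above; equality holds iff all terms c_k z^k can be made to align in phase at a single z on |z|=r.
Part (b). At z = 3 (real, on the circle |z| = r):
  p(3) = (1)·3^0 + (-1)·3^1 + (1)·3^2 = 7.
  |p(3)| = 7.
Check: |p(3)| = 7 ≤ 13 = M_tri(3). ✓ Equality does not hold at z = 3 (the coefficients have mixed signs, so the terms do not all align in phase there).

M_tri(3) = 13; |p(3)| = 7; equality at z=3: no.


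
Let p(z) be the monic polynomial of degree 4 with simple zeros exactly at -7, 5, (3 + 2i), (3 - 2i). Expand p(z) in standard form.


The polynomial is p(z) = ∏_{α ∈ S} (z − α), where S = {-7, 5, (3 + 2i), (3 - 2i)}.
Expanding the product yields: p(z) = z^4 -4·z^3 -34·z^2 + 236·z -455.
Note conjugate pairs combine to real quadratics: (z − (3+2i))(z − (3−2i)) = z² − 6z + 13.
The resulting polynomial has degree 4 and real coefficients as required.

p(z) = z^4 -4·z^3 -34·z^2 + 236·z -455.


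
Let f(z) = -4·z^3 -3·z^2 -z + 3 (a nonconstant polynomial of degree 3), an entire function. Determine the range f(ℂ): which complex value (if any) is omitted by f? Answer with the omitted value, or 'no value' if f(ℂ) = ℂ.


Little Picard bounds the complement of f(ℂ) to at most one point.
For every w ∈ ℂ, the equation p(z) − w = 0 is a nonconstant polynomial in z and hence has at least one root by the fundamental theorem of algebra. So p is surjective onto ℂ, omitting no value.

Omitted value: no value.


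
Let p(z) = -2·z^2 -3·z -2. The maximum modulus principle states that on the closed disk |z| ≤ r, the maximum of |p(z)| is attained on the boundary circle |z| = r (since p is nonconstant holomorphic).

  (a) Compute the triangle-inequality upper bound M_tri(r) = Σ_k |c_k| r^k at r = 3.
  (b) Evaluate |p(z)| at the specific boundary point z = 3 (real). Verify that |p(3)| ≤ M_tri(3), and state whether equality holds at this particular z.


Coefficients: c_0 = -2, c_1 = -3, c_2 = -2. Radius r = 3.
Part (a). Triangle bound: M_tri(r) = Σ_k |c_k| r^k
  = |-2|·3^0 + |-3|·3^1 + |-2|·3^2
  = 2 + 9 + 18 = 29.
This bounds M(r) := max_{|z|=r} |p(z)| from above; equality holds iff all terms c_k z^k can be made to align in phase at a single z on |z|=r.
Part (b). At z = 3 (real, on the circle |z| = r):
  p(3) = (-2)·3^0 + (-3)·3^1 + (-2)·3^2 = -29.
  |p(3)| = 29.
Since all nonzero coefficients share the same sign, |p(3)| = 29 = M_tri(3); the triangle bound is attained at z = 3, so in fact M(r) = 29.

M_tri(3) = 29; |p(3)| = 29; equality at z=3: yes.


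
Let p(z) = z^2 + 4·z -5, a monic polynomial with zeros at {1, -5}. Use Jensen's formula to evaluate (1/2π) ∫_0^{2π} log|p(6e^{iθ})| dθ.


Zeros: -5, 1; r = 6.
Inside |z| < r: -5, 1. Outside (|z| ≥ r): ∅.
p(0) = -5, so log|p(0)| = log(5) = 1.6094.
Apply Jensen: I(r) = log|p(0)| + Σ_k log(r/|z_k|), summed over zeros inside |z| < r.
  log(r/|z_k|) for z_k = 1: log(6/1) = 1.7918
  log(r/|z_k|) for z_k = -5: log(6/5) = 0.1823
Sum over inside zeros: 1.9741.
I(r) = log|p(0)| + (inside sum) = 1.6094 + 1.9741 = 3.5835.
Closed form (all zeros inside, monic): I(r) = n·log(r) = 2·log(6) = 3.5835. ✓

I(r) ≈ 3.5835.


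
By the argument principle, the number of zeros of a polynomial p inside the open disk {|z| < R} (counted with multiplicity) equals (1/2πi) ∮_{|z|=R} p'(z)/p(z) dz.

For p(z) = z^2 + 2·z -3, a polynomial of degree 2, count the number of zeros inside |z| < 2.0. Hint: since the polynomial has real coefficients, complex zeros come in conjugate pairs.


The zeros of p are: 1, -3.
Their magnitudes are: 1, 3.
Zeros with |z| < R = 2.0: 1.
Count = 1.
By the argument principle, (1/2πi) ∮_{|z|=R} p'(z)/p(z) dz equals exactly this count.

Number of zeros inside |z| < 2.0: 1.


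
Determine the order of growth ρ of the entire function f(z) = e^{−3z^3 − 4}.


|e^{−3z^3 − 4}| = e^{Re(-3·z^3) + -4} ≤ e^{3|z|^3 + -4} = e^{3r^3 + -4} on |z| = r, so ρ ≤ 3. Choosing z on |z|=r so that -3·z^3 is real positive (always possible by picking arg z appropriately) gives |f(z)| = e^{3r^3 + -4}, matching the bound. The additive constant -4 does not affect log log M(r) ~ 3·log r. Hence ρ = 3.
Therefore ρ = 3.

Order ρ = 3.


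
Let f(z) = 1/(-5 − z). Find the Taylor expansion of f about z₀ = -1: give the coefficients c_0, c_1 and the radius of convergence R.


Let w = z − z₀, so z = z₀ + w.
Then -5 − z = -5 − (z₀ + w) = (-5 − z₀) − w = -4 − w.
f(z) = 1/(-4 − w) = (1/(-4)) · 1/(1 − w/(-4)) = Σ_{n≥0} w^n / (-4)^(n+1).
So c_n = 1/(-4)^(n+1):
  c_0 = 1/(-4)^1 = -1/4.
  c_1 = 1/(-4)^2 = 1/16.
The series is valid for |w/d| < 1, i.e. |z − z₀| < |d|.
Radius of convergence: R = |-5 − z₀| = |-4| = 4 (distance from z₀ to the singularity z = -5).

c_0 = -1/4, c_1 = 1/16; R = 4.


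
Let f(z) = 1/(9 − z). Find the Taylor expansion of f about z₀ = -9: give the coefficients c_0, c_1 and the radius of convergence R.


Let w = z − z₀, so z = z₀ + w.
Then 9 − z = 9 − (z₀ + w) = (9 − z₀) − w = 18 − w.
f(z) = 1/(18 − w) = (1/(18)) · 1/(1 − w/(18)) = Σ_{n≥0} w^n / (18)^(n+1).
So c_n = 1/(18)^(n+1):
  c_0 = 1/(18)^1 = 1/18.
  c_1 = 1/(18)^2 = 1/324.
The series is valid for |w/d| < 1, i.e. |z − z₀| < |d|.
Radius of convergence: R = |9 − z₀| = |18| = 18 (distance from z₀ to the singularity z = 9).

c_0 = 1/18, c_1 = 1/324; R = 18.


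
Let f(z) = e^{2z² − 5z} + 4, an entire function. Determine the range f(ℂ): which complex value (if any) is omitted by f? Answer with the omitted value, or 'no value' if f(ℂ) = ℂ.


Little Picard bounds the complement of f(ℂ) to at most one point.
The exponent g(z) = 2z² − 5z is a nonconstant polynomial, hence surjective onto ℂ. So e^{g(z)} takes every value in {e^w : w ∈ ℂ} = ℂ ∖ {0}. Adding 4 shifts the range to ℂ ∖ {4}. f omits exactly 4.

Omitted value: 4.
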